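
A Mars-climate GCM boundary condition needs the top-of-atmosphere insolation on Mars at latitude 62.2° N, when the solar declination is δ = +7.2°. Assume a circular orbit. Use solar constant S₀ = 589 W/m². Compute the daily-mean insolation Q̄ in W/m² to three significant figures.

cos H₀ = −tan(+62.2°) tan(+7.200°) = -0.2396, H₀ = 1.8128 rad.
Bracket: H₀ sin φ sin δ + cos φ cos δ sin H₀ = 1.8128×0.88458×0.12533 + 0.46639×0.99211×0.97087 = 0.200975 + 0.449231 = 0.650206.
Q̄ = (S₀/π) × [bracket] = (589/π) × 0.650206 = 121.9 W/m².

Q̄ ≈ 122 W/m²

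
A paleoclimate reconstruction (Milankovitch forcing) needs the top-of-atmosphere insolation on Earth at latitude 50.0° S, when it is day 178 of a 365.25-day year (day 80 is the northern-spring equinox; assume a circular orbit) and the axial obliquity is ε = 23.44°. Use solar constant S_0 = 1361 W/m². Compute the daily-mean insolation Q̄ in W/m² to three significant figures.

Solar longitude: L_s = 360° × (178 − 80)/365.25 = 96.591°.
sin δ = sin 23.44° × sin 96.591° = 0.39516, so δ = +23.276°.
cos h₀ = −tan(-50.0°) tan(+23.276°) = 0.5127, h₀ = 1.0325 rad.
Bracket: h₀ sin ϕ sin δ + cos ϕ cos δ sin h₀ = 1.0325×-0.76604×0.39516 + 0.64279×0.91861×0.85859 = -0.312546 + 0.506974 = 0.194428.
Q̄ = (S_0/π) × [bracket] = (1361/π) × 0.194428 = 84.23 W/m².

Q̄ ≈ 84.2 W/m²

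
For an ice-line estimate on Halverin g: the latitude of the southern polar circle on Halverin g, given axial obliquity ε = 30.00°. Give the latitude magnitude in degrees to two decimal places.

The polar circle is the lowest latitude that experiences at least one full rotation of continuous darkness at the northern-summer solstice; it lies at |φ| = 90° − ε = 90° − 30.00° = 60.00°.

60.00°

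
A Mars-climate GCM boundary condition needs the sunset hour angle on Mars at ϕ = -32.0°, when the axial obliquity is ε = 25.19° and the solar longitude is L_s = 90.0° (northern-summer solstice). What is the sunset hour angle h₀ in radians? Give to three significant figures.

Solar declination: sin δ = sin ε · sin L_s = sin 25.19° × sin 90.0° = 0.42562, so δ = +25.190°.
cos h₀ = −tan ϕ · tan δ = −tan(-32.0°) × tan(+25.190°) = 0.2939, so h₀ = 1.2725 rad = 72.91°.

h₀ = 1.27 rad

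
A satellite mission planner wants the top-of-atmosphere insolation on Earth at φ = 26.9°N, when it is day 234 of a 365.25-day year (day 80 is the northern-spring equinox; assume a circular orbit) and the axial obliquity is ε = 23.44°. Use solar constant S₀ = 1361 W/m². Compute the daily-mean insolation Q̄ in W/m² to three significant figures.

Solar longitude: λ_s = 360° × (234 − 80)/365.25 = 151.786°.
sin δ = sin 23.44° × sin 151.786° = 0.18806, so δ = +10.839°.
cos H₀ = −tan(+26.9°) tan(+10.839°) = -0.0971, H₀ = 1.6681 rad.
Bracket: H₀ sin φ sin δ + cos φ cos δ sin H₀ = 1.6681×0.45243×0.18806 + 0.89180×0.98216×0.99527 = 0.141929 + 0.871747 = 1.013676.
Q̄ = (S₀/π) × [bracket] = (1361/π) × 1.013676 = 439.1 W/m².

Q̄ ≈ 439 W/m²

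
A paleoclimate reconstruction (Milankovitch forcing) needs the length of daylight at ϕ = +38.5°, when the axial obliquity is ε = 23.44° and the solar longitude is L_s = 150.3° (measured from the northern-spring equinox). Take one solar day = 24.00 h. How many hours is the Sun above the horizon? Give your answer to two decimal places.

13.23 h

Solar declination: sin δ = sin ε · sin L_s = sin 23.44° × sin 150.3° = 0.19709, so δ = +11.367°.
cos h₀ = −tan ϕ · tan δ = −tan(+38.5°) × tan(+11.367°) = -0.1599, so h₀ = 1.7314 rad = 99.20°.
Daylight = 2h₀/(2π) × 24.00 h = (1.7314/π) × 24.00 = 13.23 h.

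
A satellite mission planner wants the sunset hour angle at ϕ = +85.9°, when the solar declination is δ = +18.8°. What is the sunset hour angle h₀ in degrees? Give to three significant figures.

h₀ = 180°

Sunrise equation: cos h₀ = −tan ϕ · tan δ = -4.7492 ≤ −1, so the Sun never sets (polar day) and h₀ = π.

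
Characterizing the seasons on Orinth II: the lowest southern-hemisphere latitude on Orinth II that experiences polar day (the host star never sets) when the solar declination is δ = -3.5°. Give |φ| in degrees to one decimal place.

Polar day requires cos H₀ = −tan φ tan δ ≤ −1, i.e. tan φ tan δ ≥ 1.
The boundary is |tan φ| · |tan δ| = 1, so |φ| = 90° − |δ| = 90° − 3.5° = 86.5° in the southern hemisphere.

|φ| = 86.5°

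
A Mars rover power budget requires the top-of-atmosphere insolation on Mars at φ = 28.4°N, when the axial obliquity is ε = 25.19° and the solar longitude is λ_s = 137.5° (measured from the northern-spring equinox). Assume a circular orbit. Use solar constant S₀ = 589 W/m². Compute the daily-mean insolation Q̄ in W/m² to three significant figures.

Solar declination: sin δ = sin ε · sin λ_s = sin 25.19° × sin 137.5° = 0.28755, so δ = +16.711°.
cos H₀ = −tan(+28.4°) tan(+16.711°) = -0.1623, H₀ = 1.7338 rad.
Bracket: H₀ sin φ sin δ + cos φ cos δ sin H₀ = 1.7338×0.47562×0.28755 + 0.87965×0.95777×0.98674 = 0.237122 + 0.831331 = 1.068453.
Q̄ = (S₀/π) × [bracket] = (589/π) × 1.068453 = 200.3 W/m².

Q̄ ≈ 200 W/m²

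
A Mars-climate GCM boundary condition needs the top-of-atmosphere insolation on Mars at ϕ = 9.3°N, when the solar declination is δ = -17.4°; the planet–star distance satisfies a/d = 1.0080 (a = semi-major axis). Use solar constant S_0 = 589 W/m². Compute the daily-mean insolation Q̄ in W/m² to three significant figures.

Q̄ ≈ 165 W/m²

cos h₀ = −tan(+9.3°) tan(-17.400°) = 0.0513, h₀ = 1.5195 rad.
Bracket: h₀ sin ϕ sin δ + cos ϕ cos δ sin h₀ = 1.5195×0.16160×-0.29904 + 0.98686×0.95424×0.99868 = -0.073430 + 0.940458 = 0.867028.
Inverse-square distance factor (a/d)² = 1.0080² = 1.016064.
Q̄ = (S_0/π) × 1.016064 × [bracket] = (589/π) × 1.016064 × 0.867028 = 165.2 W/m².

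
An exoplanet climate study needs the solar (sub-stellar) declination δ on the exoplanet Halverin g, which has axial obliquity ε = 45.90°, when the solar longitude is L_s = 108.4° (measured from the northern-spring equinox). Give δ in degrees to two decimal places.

sin δ = sin ε · sin L_s = sin 45.90° × sin 108.4° = 0.681413.
δ = arcsin(0.681413) = +42.95°.

δ = +42.95°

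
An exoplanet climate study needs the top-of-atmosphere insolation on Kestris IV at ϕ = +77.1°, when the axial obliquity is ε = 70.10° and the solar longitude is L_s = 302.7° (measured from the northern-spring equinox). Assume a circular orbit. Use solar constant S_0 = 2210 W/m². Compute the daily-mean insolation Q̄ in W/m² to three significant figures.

Solar declination: sin δ = sin ε · sin L_s = sin 70.10° × sin 302.7° = -0.79126, so δ = -52.304°.
cos h₀ = −tan(+77.1°) tan(-52.304°) = 5.6500 ≥ 1 ⇒ polar night, h₀ = 0 and Q̄ = 0.

Q̄ ≈ 0.00 W/m²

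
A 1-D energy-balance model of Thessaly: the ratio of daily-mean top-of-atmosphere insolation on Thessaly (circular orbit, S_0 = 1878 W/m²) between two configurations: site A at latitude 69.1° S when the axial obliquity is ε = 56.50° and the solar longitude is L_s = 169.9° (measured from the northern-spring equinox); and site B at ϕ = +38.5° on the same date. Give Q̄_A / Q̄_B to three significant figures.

— Configuration A (ϕ=-69.1°):
Solar declination: sin δ = sin ε · sin L_s = sin 56.50° × sin 169.9° = 0.14624, so δ = +8.409°.
cos h₀ = −tan(-69.1°) tan(+8.409°) = 0.3871, h₀ = 1.1733 rad.
Bracket: h₀ sin ϕ sin δ + cos ϕ cos δ sin h₀ = 1.1733×-0.93420×0.14624 + 0.35674×0.98925×0.92203 = -0.160293 + 0.325389 = 0.165096.
Q̄ = (S_0/π) × [bracket] = (1878/π) × 0.165096 = 98.692 W/m².
— Configuration B (ϕ=+38.5°):
cos h₀ = −tan(+38.5°) tan(+8.409°) = -0.1176, h₀ = 1.6887 rad.
Bracket: h₀ sin ϕ sin δ + cos ϕ cos δ sin h₀ = 1.6887×0.62251×0.14624 + 0.78261×0.98925×0.99306 = 0.153732 + 0.768824 = 0.922556.
Q̄ = (S_0/π) × [bracket] = (1878/π) × 0.922556 = 551.49 W/m².
Ratio Q̄_A / Q̄_B = 98.692 / 551.49 = 0.1790.

Q̄_A / Q̄_B ≈ 0.179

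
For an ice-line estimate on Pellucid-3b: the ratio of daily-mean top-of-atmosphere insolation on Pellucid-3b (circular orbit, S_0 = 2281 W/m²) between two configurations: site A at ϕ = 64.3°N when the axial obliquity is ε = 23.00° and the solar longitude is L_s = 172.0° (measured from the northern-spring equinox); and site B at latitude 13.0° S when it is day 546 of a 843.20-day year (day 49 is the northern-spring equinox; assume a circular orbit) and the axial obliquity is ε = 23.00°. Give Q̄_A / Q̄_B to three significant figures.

Q̄_A / Q̄_B ≈ 0.499

— Configuration A (ϕ=+64.3°):
Solar declination: sin δ = sin ε · sin L_s = sin 23.00° × sin 172.0° = 0.05438, so δ = +3.117°.
cos h₀ = −tan(+64.3°) tan(+3.117°) = -0.1132, h₀ = 1.6842 rad.
Bracket: h₀ sin ϕ sin δ + cos ϕ cos δ sin h₀ = 1.6842×0.90108×0.05438 + 0.43366×0.99852×0.99358 = 0.082527 + 0.430238 = 0.512765.
Q̄ = (S_0/π) × [bracket] = (2281/π) × 0.512765 = 372.30 W/m².
— Configuration B (ϕ=-13.0°):
Solar longitude: L_s = 360° × (546 − 49)/843.20 = 212.192°.
sin δ = sin 23.00° × sin 212.192° = -0.20816, so δ = -12.015°.
cos h₀ = −tan(-13.0°) tan(-12.015°) = -0.0491, h₀ = 1.6200 rad.
Bracket: h₀ sin ϕ sin δ + cos ϕ cos δ sin h₀ = 1.6200×-0.22495×-0.20816 + 0.97437×0.97809×0.99879 = 0.075857 + 0.951868 = 1.027725.
Q̄ = (S_0/π) × [bracket] = (2281/π) × 1.027725 = 746.19 W/m².
Ratio Q̄_A / Q̄_B = 372.30 / 746.19 = 0.4989.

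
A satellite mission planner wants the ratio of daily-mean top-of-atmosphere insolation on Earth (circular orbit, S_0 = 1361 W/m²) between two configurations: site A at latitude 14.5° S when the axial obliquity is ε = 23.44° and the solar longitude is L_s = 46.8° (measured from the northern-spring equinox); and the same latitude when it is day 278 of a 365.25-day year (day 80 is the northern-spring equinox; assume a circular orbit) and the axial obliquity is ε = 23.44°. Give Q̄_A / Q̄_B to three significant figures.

— Configuration A (ϕ=-14.5°):
Solar declination: sin δ = sin ε · sin L_s = sin 23.44° × sin 46.8° = 0.28998, so δ = +16.856°.
cos h₀ = −tan(-14.5°) tan(+16.856°) = 0.0784, h₀ = 1.4924 rad.
Bracket: h₀ sin ϕ sin δ + cos ϕ cos δ sin h₀ = 1.4924×-0.25038×0.28998 + 0.96815×0.95703×0.99693 = -0.108356 + 0.923704 = 0.815348.
Q̄ = (S_0/π) × [bracket] = (1361/π) × 0.815348 = 353.22 W/m².
— Configuration B (ϕ=-14.5°):
Solar longitude: L_s = 360° × (278 − 80)/365.25 = 195.154°.
sin δ = sin 23.44° × sin 195.154° = -0.10399, so δ = -5.969°.
cos h₀ = −tan(-14.5°) tan(-5.969°) = -0.0270, h₀ = 1.5978 rad.
Bracket: h₀ sin ϕ sin δ + cos ϕ cos δ sin h₀ = 1.5978×-0.25038×-0.10399 + 0.96815×0.99458×0.99963 = 0.041602 + 0.962546 = 1.004148.
Q̄ = (S_0/π) × [bracket] = (1361/π) × 1.004148 = 435.02 W/m².
Ratio Q̄_A / Q̄_B = 353.22 / 435.02 = 0.8120.

Q̄_A / Q̄_B ≈ 0.812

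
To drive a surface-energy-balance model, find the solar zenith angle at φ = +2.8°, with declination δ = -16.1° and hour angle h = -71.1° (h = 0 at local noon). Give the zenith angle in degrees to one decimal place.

θ_z = 72.7°

cos θ_z = sin φ sin δ + cos φ cos δ cos h = -0.013547 + 0.310842 = 0.297295.
θ_z = arccos(0.297295) = 72.7°.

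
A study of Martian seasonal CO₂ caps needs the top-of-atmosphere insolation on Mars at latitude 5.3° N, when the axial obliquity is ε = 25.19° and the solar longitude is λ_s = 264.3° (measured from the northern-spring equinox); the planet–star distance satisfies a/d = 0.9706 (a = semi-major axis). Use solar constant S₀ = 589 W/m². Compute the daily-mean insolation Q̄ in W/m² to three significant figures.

Q̄ ≈ 149 W/m²

Solar declination: sin δ = sin ε · sin λ_s = sin 25.19° × sin 264.3° = -0.42352, so δ = -25.057°.
cos H₀ = −tan(+5.3°) tan(-25.057°) = 0.0434, H₀ = 1.5274 rad.
Bracket: H₀ sin φ sin δ + cos φ cos δ sin H₀ = 1.5274×0.09237×-0.42352 + 0.99572×0.90589×0.99906 = -0.059753 + 0.901165 = 0.841412.
Inverse-square distance factor (a/d)² = 0.9706² = 0.942064.
Q̄ = (S₀/π) × 0.942064 × [bracket] = (589/π) × 0.942064 × 0.841412 = 148.6 W/m².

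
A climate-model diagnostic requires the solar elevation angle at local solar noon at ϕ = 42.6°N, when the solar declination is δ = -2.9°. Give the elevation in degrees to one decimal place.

At local noon the hour angle is zero, so the zenith angle equals |ϕ − δ| = |+42.6° − (-2.900°)| = 45.500°.
Elevation = 90° − 45.500° = 44.5°.

44.5°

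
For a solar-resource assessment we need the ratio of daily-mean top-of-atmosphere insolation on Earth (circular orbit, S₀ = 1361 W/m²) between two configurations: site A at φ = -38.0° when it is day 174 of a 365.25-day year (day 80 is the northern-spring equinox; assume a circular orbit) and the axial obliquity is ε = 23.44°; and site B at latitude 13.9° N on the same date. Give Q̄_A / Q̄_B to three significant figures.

— Configuration A (φ=-38.0°):
Solar longitude: λ_s = 360° × (174 − 80)/365.25 = 92.649°.
sin δ = sin 23.44° × sin 92.649° = 0.39736, so δ = +23.413°.
cos H₀ = −tan(-38.0°) tan(+23.413°) = 0.3383, H₀ = 1.2257 rad.
Bracket: H₀ sin φ sin δ + cos φ cos δ sin H₀ = 1.2257×-0.61566×0.39736 + 0.78801×0.91766×0.94103 = -0.299854 + 0.680483 = 0.380629.
Q̄ = (S₀/π) × [bracket] = (1361/π) × 0.380629 = 164.90 W/m².
— Configuration B (φ=+13.9°):
cos H₀ = −tan(+13.9°) tan(+23.413°) = -0.1072, H₀ = 1.6782 rad.
Bracket: H₀ sin φ sin δ + cos φ cos δ sin H₀ = 1.6782×0.24023×0.39736 + 0.97072×0.91766×0.99424 = 0.160197 + 0.885660 = 1.045857.
Q̄ = (S₀/π) × [bracket] = (1361/π) × 1.045857 = 453.09 W/m².
Ratio Q̄_A / Q̄_B = 164.90 / 453.09 = 0.3639.

Q̄_A / Q̄_B ≈ 0.364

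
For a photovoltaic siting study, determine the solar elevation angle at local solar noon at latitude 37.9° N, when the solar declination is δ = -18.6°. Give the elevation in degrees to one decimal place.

33.5°

At local noon the hour angle is zero, so the zenith angle equals |ϕ − δ| = |+37.9° − (-18.600°)| = 56.500°.
Elevation = 90° − 56.500° = 33.5°.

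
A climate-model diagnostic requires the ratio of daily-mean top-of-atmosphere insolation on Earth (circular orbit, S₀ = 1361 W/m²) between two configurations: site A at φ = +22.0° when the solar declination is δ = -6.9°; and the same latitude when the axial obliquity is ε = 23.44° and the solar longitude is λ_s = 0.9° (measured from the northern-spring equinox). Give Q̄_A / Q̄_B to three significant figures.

Q̄_A / Q̄_B ≈ 0.914

— Configuration A (φ=+22.0°):
cos H₀ = −tan(+22.0°) tan(-6.900°) = 0.0489, H₀ = 1.5219 rad.
Bracket: H₀ sin φ sin δ + cos φ cos δ sin H₀ = 1.5219×0.37461×-0.12014 + 0.92718×0.99276×0.99880 = -0.068494 + 0.919363 = 0.850869.
Q̄ = (S₀/π) × [bracket] = (1361/π) × 0.850869 = 368.61 W/m².
— Configuration B (φ=+22.0°):
Solar declination: sin δ = sin ε · sin λ_s = sin 23.44° × sin 0.9° = 0.00625, so δ = +0.358°.
cos H₀ = −tan(+22.0°) tan(+0.358°) = -0.0025, H₀ = 1.5733 rad.
Bracket: H₀ sin φ sin δ + cos φ cos δ sin H₀ = 1.5733×0.37461×0.00625 + 0.92718×0.99998×1.00000 = 0.003684 + 0.927161 = 0.930845.
Q̄ = (S₀/π) × [bracket] = (1361/π) × 0.930845 = 403.26 W/m².
Ratio Q̄_A / Q̄_B = 368.61 / 403.26 = 0.9141.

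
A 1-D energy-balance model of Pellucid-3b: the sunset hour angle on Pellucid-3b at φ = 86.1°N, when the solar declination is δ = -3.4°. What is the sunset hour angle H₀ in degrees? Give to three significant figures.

H₀ = 29.4°

cos H₀ = −tan φ · tan δ = −tan(+86.1°) × tan(-3.400°) = 0.8715, so H₀ = 0.5126 rad = 29.37°.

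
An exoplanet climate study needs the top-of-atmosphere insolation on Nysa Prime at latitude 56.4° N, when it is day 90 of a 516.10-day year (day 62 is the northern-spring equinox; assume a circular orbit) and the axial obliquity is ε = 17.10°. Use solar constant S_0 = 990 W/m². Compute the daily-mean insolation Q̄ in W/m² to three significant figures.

Solar longitude: L_s = 360° × (90 − 62)/516.10 = 19.531°.
sin δ = sin 17.10° × sin 19.531° = 0.09830, so δ = +5.641°.
cos h₀ = −tan(+56.4°) tan(+5.641°) = -0.1487, h₀ = 1.7200 rad.
Bracket: h₀ sin ϕ sin δ + cos ϕ cos δ sin h₀ = 1.7200×0.83292×0.09830 + 0.55339×0.99516×0.98889 = 0.140827 + 0.544593 = 0.685420.
Q̄ = (S_0/π) × [bracket] = (990/π) × 0.685420 = 216.0 W/m².

Q̄ ≈ 216 W/m²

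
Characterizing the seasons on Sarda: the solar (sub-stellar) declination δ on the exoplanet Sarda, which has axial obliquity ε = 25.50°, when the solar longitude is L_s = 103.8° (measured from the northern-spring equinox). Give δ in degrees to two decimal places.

δ = +24.71°

sin δ = sin ε · sin L_s = sin 25.50° × sin 103.8° = 0.418084.
δ = arcsin(0.418084) = +24.71°.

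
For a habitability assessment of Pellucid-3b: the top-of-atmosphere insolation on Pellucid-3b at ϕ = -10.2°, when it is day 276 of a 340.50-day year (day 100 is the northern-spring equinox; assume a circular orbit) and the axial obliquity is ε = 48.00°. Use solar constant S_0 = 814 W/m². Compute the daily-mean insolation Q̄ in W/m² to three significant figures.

Q̄ ≈ 260 W/m²

Solar longitude: L_s = 360° × (276 − 100)/340.50 = 186.079°.
sin δ = sin 48.00° × sin 186.079° = -0.07870, so δ = -4.514°.
cos h₀ = −tan(-10.2°) tan(-4.514°) = -0.0142, h₀ = 1.5850 rad.
Bracket: h₀ sin ϕ sin δ + cos ϕ cos δ sin h₀ = 1.5850×-0.17708×-0.07870 + 0.98420×0.99690×0.99990 = 0.022089 + 0.981051 = 1.003140.
Q̄ = (S_0/π) × [bracket] = (814/π) × 1.003140 = 259.9 W/m².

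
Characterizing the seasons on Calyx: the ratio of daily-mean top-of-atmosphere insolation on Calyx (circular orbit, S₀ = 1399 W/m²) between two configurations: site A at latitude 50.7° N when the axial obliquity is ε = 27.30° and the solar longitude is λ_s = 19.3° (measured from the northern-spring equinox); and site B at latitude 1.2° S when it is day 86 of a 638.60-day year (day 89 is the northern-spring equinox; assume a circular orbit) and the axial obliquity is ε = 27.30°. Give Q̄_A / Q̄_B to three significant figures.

Q̄_A / Q̄_B ≈ 0.821

— Configuration A (φ=+50.7°):
Solar declination: sin δ = sin ε · sin λ_s = sin 27.30° × sin 19.3° = 0.15159, so δ = +8.719°.
cos H₀ = −tan(+50.7°) tan(+8.719°) = -0.1874, H₀ = 1.7593 rad.
Bracket: H₀ sin φ sin δ + cos φ cos δ sin H₀ = 1.7593×0.77384×0.15159 + 0.63338×0.98844×0.98229 = 0.206377 + 0.614971 = 0.821348.
Q̄ = (S₀/π) × [bracket] = (1399/π) × 0.821348 = 365.76 W/m².
— Configuration B (φ=-1.2°):
Solar longitude: λ_s = 360° × (86 − 89)/638.60 = -1.691°, i.e. -1.691° + 360° = 358.309°.
sin δ = sin 27.30° × sin 358.309° = -0.01354, so δ = -0.776°.
cos H₀ = −tan(-1.2°) tan(-0.776°) = -0.0003, H₀ = 1.5711 rad.
Bracket: H₀ sin φ sin δ + cos φ cos δ sin H₀ = 1.5711×-0.02094×-0.01354 + 0.99978×0.99991×1.00000 = 0.000445 + 0.999690 = 1.000135.
Q̄ = (S₀/π) × [bracket] = (1399/π) × 1.000135 = 445.38 W/m².
Ratio Q̄_A / Q̄_B = 365.76 / 445.38 = 0.8212.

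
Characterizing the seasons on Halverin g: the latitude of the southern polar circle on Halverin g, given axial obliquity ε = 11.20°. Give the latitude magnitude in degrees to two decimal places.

The polar circle is the lowest latitude that experiences at least one full rotation of continuous darkness at the northern-summer solstice; it lies at |ϕ| = 90° − ε = 90° − 11.20° = 78.80°.

78.80°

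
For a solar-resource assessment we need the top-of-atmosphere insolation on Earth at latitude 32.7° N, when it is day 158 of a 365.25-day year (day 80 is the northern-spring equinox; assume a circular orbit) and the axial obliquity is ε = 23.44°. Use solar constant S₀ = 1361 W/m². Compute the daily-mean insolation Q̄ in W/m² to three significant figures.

Solar longitude: λ_s = 360° × (158 − 80)/365.25 = 76.879°.
sin δ = sin 23.44° × sin 76.879° = 0.38740, so δ = +22.793°.
cos H₀ = −tan(+32.7°) tan(+22.793°) = -0.2698, H₀ = 1.8440 rad.
Bracket: H₀ sin φ sin δ + cos φ cos δ sin H₀ = 1.8440×0.54024×0.38740 + 0.84151×0.92191×0.96292 = 0.385929 + 0.747030 = 1.132959.
Q̄ = (S₀/π) × [bracket] = (1361/π) × 1.132959 = 490.8 W/m².

Q̄ ≈ 491 W/m²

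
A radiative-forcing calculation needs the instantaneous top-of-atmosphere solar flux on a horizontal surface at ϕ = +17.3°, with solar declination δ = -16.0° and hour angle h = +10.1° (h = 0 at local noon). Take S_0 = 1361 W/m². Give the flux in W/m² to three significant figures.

1.12e+03 W/m²

cos θ_z = sin ϕ sin δ + cos ϕ cos δ cos h = -0.081968 + 0.903552 = 0.821584.
Flux = S_0 · cos θ_z = 1361 × 0.821584 = 1118 W/m².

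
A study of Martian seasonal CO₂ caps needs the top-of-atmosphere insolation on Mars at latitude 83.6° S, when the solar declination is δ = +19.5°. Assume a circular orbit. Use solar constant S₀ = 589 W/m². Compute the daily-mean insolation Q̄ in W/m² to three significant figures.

Q̄ ≈ 0.00 W/m²

cos H₀ = −tan(-83.6°) tan(+19.500°) = 3.1570 ≥ 1 ⇒ polar night, H₀ = 0 and Q̄ = 0.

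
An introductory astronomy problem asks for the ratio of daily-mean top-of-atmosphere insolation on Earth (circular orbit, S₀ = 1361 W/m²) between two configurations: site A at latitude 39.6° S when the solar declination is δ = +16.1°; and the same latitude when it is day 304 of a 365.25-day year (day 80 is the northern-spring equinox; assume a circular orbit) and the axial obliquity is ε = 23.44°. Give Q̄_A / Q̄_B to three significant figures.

Q̄_A / Q̄_B ≈ 0.473

— Configuration A (φ=-39.6°):
cos H₀ = −tan(-39.6°) tan(+16.100°) = 0.2388, H₀ = 1.3297 rad.
Bracket: H₀ sin φ sin δ + cos φ cos δ sin H₀ = 1.3297×-0.63742×0.27731 + 0.77051×0.96078×0.97107 = -0.235042 + 0.718874 = 0.483832.
Q̄ = (S₀/π) × [bracket] = (1361/π) × 0.483832 = 209.61 W/m².
— Configuration B (φ=-39.6°):
Solar longitude: λ_s = 360° × (304 − 80)/365.25 = 220.780°.
sin δ = sin 23.44° × sin 220.780° = -0.25982, so δ = -15.059°.
cos H₀ = −tan(-39.6°) tan(-15.059°) = -0.2226, H₀ = 1.7953 rad.
Bracket: H₀ sin φ sin δ + cos φ cos δ sin H₀ = 1.7953×-0.63742×-0.25982 + 0.77051×0.96566×0.97491 = 0.297328 + 0.725382 = 1.022710.
Q̄ = (S₀/π) × [bracket] = (1361/π) × 1.022710 = 443.06 W/m².
Ratio Q̄_A / Q̄_B = 209.61 / 443.06 = 0.4731.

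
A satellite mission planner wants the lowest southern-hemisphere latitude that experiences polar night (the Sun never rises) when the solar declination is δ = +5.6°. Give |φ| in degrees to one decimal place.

|φ| = 84.4°

Polar night requires cos H₀ = −tan φ tan δ ≥ 1, i.e. tan φ tan δ ≤ −1.
The boundary is |tan φ| · |tan δ| = 1, so |φ| = 90° − |δ| = 90° − 5.6° = 84.4° in the southern hemisphere.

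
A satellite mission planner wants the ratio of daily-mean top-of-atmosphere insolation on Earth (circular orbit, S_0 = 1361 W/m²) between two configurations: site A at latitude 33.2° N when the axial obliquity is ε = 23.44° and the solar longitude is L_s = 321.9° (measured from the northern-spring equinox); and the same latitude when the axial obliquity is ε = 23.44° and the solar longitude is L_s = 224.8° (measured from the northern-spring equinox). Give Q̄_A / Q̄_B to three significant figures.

Q̄_A / Q̄_B ≈ 1.06

— Configuration A (ϕ=+33.2°):
Solar declination: sin δ = sin ε · sin L_s = sin 23.44° × sin 321.9° = -0.24545, so δ = -14.208°.
cos h₀ = −tan(+33.2°) tan(-14.208°) = 0.1657, h₀ = 1.4043 rad.
Bracket: h₀ sin ϕ sin δ + cos ϕ cos δ sin h₀ = 1.4043×0.54756×-0.24545 + 0.83676×0.96941×0.98618 = -0.188736 + 0.799953 = 0.611217.
Q̄ = (S_0/π) × [bracket] = (1361/π) × 0.611217 = 264.79 W/m².
— Configuration B (ϕ=+33.2°):
Solar declination: sin δ = sin ε · sin L_s = sin 23.44° × sin 224.8° = -0.28030, so δ = -16.278°.
cos h₀ = −tan(+33.2°) tan(-16.278°) = 0.1911, h₀ = 1.3785 rad.
Bracket: h₀ sin ϕ sin δ + cos ϕ cos δ sin h₀ = 1.3785×0.54756×-0.28030 + 0.83676×0.95991×0.98157 = -0.211574 + 0.788411 = 0.576837.
Q̄ = (S_0/π) × [bracket] = (1361/π) × 0.576837 = 249.90 W/m².
Ratio Q̄_A / Q̄_B = 264.79 / 249.90 = 1.060.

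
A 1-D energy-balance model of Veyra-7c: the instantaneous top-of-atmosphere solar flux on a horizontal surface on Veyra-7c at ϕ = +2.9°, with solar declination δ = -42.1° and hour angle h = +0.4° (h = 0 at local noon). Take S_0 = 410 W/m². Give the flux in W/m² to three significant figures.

cos θ_z = sin ϕ sin δ + cos ϕ cos δ cos h = -0.033919 + 0.741008 = 0.707089.
Flux = S_0 · cos θ_z = 410 × 0.707089 = 289.9 W/m².

290 W/m²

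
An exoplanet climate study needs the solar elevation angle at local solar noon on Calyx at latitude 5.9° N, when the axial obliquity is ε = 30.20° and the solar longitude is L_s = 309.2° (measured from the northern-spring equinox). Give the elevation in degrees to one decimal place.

61.2°

Solar declination: sin δ = sin ε · sin L_s = sin 30.20° × sin 309.2° = -0.38981, so δ = -22.943°.
At local noon the hour angle is zero, so the zenith angle equals |ϕ − δ| = |+5.9° − (-22.943°)| = 28.843°.
Elevation = 90° − 28.843° = 61.2°.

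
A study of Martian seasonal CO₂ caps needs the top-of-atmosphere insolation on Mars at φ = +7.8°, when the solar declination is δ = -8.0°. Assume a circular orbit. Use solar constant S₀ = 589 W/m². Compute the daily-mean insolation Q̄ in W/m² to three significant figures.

Q̄ ≈ 178 W/m²

cos H₀ = −tan(+7.8°) tan(-8.000°) = 0.0193, H₀ = 1.5515 rad.
Bracket: H₀ sin φ sin δ + cos φ cos δ sin H₀ = 1.5515×0.13572×-0.13917 + 0.99075×0.99027×0.99981 = -0.029305 + 0.980924 = 0.951619.
Q̄ = (S₀/π) × [bracket] = (589/π) × 0.951619 = 178.4 W/m².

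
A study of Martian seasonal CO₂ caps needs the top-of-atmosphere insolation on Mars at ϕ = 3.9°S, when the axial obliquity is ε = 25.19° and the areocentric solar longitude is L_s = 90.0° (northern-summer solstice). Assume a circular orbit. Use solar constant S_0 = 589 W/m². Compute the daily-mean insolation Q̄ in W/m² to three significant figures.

Q̄ ≈ 161 W/m²

sin δ = sin 25.19° × sin 90.0° = 0.42562, so δ = +25.190°.
cos h₀ = −tan(-3.9°) tan(+25.190°) = 0.0321, h₀ = 1.5387 rad.
Bracket: h₀ sin ϕ sin δ + cos ϕ cos δ sin h₀ = 1.5387×-0.06802×0.42562 + 0.99768×0.90490×0.99949 = -0.044546 + 0.902340 = 0.857794.
Q̄ = (S_0/π) × [bracket] = (589/π) × 0.857794 = 160.8 W/m².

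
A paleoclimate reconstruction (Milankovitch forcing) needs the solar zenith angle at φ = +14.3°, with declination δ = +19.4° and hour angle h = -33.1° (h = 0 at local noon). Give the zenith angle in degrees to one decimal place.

θ_z = 32.0°

cos θ_z = sin φ sin δ + cos φ cos δ cos h = 0.082043 + 0.765673 = 0.847716.
θ_z = arccos(0.847716) = 32.0°.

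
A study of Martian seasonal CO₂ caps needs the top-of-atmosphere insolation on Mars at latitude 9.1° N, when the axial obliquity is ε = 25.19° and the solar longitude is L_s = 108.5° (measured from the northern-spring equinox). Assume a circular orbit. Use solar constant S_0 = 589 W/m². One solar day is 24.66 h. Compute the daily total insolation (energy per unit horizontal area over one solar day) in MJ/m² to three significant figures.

16.7 MJ/m²

Solar declination: sin δ = sin ε · sin L_s = sin 25.19° × sin 108.5° = 0.40363, so δ = +23.805°.
cos h₀ = −tan(+9.1°) tan(+23.805°) = -0.0707, h₀ = 1.6415 rad.
Bracket: h₀ sin ϕ sin δ + cos ϕ cos δ sin h₀ = 1.6415×0.15816×0.40363 + 0.98741×0.91492×0.99750 = 0.104790 + 0.901143 = 1.005933.
Q̄ = (S_0/π) × [bracket] = (589/π) × 1.005933 = 188.60 W/m².
Daily total = Q̄ × 24.66 h × 3600 s/h = 188.60 × 24.66 × 3600 / 10⁶ = 16.74 MJ/m².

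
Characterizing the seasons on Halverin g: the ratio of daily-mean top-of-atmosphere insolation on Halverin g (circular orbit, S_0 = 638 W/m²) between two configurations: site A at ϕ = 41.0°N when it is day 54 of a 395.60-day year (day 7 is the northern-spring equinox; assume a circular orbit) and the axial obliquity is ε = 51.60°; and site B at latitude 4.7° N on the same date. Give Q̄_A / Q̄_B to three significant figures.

— Configuration A (ϕ=+41.0°):
Solar longitude: L_s = 360° × (54 − 7)/395.60 = 42.770°.
sin δ = sin 51.60° × sin 42.770° = 0.53218, so δ = +32.153°.
cos h₀ = −tan(+41.0°) tan(+32.153°) = -0.5464, h₀ = 2.1489 rad.
Bracket: h₀ sin ϕ sin δ + cos ϕ cos δ sin h₀ = 2.1489×0.65606×0.53218 + 0.75471×0.84663×0.83751 = 0.750271 + 0.535135 = 1.285406.
Q̄ = (S_0/π) × [bracket] = (638/π) × 1.285406 = 261.04 W/m².
— Configuration B (ϕ=+4.7°):
cos h₀ = −tan(+4.7°) tan(+32.153°) = -0.0517, h₀ = 1.6225 rad.
Bracket: h₀ sin ϕ sin δ + cos ϕ cos δ sin h₀ = 1.6225×0.08194×0.53218 + 0.99664×0.84663×0.99866 = 0.070752 + 0.842655 = 0.913407.
Q̄ = (S_0/π) × [bracket] = (638/π) × 0.913407 = 185.50 W/m².
Ratio Q̄_A / Q̄_B = 261.04 / 185.50 = 1.407.

Q̄_A / Q̄_B ≈ 1.41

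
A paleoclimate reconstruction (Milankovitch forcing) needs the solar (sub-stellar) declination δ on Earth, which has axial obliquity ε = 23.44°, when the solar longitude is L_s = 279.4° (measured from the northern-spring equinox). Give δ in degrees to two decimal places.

δ = -23.11°

sin δ = sin ε · sin L_s = sin 23.44° × sin 279.4° = -0.392447.
δ = arcsin(-0.392447) = -23.11°.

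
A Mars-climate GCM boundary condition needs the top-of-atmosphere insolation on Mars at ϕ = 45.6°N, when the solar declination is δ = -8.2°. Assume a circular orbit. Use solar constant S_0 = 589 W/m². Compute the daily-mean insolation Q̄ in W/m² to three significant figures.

Q̄ ≈ 101 W/m²

cos h₀ = −tan(+45.6°) tan(-8.200°) = 0.1472, h₀ = 1.4231 rad.
Bracket: h₀ sin ϕ sin δ + cos ϕ cos δ sin h₀ = 1.4231×0.71447×-0.14263 + 0.69966×0.98978×0.98911 = -0.145021 + 0.684968 = 0.539947.
Q̄ = (S_0/π) × [bracket] = (589/π) × 0.539947 = 101.2 W/m².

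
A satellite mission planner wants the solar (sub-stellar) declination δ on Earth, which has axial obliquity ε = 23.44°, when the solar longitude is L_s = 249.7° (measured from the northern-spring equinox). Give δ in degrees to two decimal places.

sin δ = sin ε · sin L_s = sin 23.44° × sin 249.7° = -0.373081.
δ = arcsin(-0.373081) = -21.91°.

δ = -21.91°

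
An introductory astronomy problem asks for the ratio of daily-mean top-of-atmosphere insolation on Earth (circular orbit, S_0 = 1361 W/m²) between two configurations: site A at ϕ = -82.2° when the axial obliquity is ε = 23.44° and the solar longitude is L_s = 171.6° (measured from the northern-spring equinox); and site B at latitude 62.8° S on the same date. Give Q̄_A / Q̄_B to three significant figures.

Q̄_A / Q̄_B ≈ 0.152

— Configuration A (ϕ=-82.2°):
Solar declination: sin δ = sin ε · sin L_s = sin 23.44° × sin 171.6° = 0.05811, so δ = +3.331°.
cos h₀ = −tan(-82.2°) tan(+3.331°) = 0.4249, h₀ = 1.1319 rad.
Bracket: h₀ sin ϕ sin δ + cos ϕ cos δ sin h₀ = 1.1319×-0.99075×0.05811 + 0.13572×0.99831×0.90523 = -0.065166 + 0.122650 = 0.057484.
Q̄ = (S_0/π) × [bracket] = (1361/π) × 0.057484 = 24.903 W/m².
— Configuration B (ϕ=-62.8°):
cos h₀ = −tan(-62.8°) tan(+3.331°) = 0.1133, h₀ = 1.4573 rad.
Bracket: h₀ sin ϕ sin δ + cos ϕ cos δ sin h₀ = 1.4573×-0.88942×0.05811 + 0.45710×0.99831×0.99357 = -0.075319 + 0.453393 = 0.378074.
Q̄ = (S_0/π) × [bracket] = (1361/π) × 0.378074 = 163.79 W/m².
Ratio Q̄_A / Q̄_B = 24.903 / 163.79 = 0.1520.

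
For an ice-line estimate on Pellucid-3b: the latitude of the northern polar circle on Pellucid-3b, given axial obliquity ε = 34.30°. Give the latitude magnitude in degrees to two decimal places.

55.70°

The polar circle is the lowest latitude that experiences at least one full rotation of continuous daylight at the northern-summer solstice; it lies at |ϕ| = 90° − ε = 90° − 34.30° = 55.70°.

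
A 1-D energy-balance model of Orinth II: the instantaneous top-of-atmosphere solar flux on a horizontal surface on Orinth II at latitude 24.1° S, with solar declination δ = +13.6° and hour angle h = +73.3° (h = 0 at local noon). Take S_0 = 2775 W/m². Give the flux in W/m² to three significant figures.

cos θ_z = sin ϕ sin δ + cos ϕ cos δ cos h = -0.096016 + 0.254958 = 0.158942.
Flux = S_0 · cos θ_z = 2775 × 0.158942 = 441.1 W/m².

441 W/m²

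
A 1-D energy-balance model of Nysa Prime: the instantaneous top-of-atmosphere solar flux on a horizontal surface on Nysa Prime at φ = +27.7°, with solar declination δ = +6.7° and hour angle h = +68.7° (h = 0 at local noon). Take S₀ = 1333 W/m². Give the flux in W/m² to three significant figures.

cos θ_z = sin φ sin δ + cos φ cos δ cos h = 0.054233 + 0.319424 = 0.373657.
Flux = S₀ · cos θ_z = 1333 × 0.373657 = 498.1 W/m².

498 W/m²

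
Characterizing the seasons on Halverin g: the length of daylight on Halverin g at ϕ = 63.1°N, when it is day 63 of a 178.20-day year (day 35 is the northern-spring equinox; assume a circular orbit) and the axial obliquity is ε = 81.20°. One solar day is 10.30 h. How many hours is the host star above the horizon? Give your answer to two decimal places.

10.30 h

Solar longitude: L_s = 360° × (63 − 35)/178.20 = 56.566°.
sin δ = sin 81.20° × sin 56.566° = 0.82469, so δ = +55.557°.
Sunrise equation: cos h₀ = −tan ϕ · tan δ = -2.8742 ≤ −1, so the host star never sets (polar day) and h₀ = π.
Daylight = 2h₀/(2π) × 10.30 h = (3.1416/π) × 10.30 = 10.30 h.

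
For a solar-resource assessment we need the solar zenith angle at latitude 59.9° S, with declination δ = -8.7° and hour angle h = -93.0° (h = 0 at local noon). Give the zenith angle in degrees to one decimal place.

θ_z = 84.0°

cos θ_z = sin ϕ sin δ + cos ϕ cos δ cos h = 0.130864 + -0.025945 = 0.104919.
θ_z = arccos(0.104919) = 84.0°.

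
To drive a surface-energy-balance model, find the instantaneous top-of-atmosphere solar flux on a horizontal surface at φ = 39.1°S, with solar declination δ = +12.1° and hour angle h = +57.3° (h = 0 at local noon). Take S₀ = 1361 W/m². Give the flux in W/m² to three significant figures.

378 W/m²

cos θ_z = sin φ sin δ + cos φ cos δ cos h = -0.132201 + 0.409937 = 0.277736.
Flux = S₀ · cos θ_z = 1361 × 0.277736 = 378.0 W/m².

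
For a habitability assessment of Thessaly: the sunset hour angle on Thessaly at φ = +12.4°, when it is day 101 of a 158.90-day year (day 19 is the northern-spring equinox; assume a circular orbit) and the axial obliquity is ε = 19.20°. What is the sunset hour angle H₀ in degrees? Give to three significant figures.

Solar longitude: λ_s = 360° × (101 − 19)/158.90 = 185.777°.
sin δ = sin 19.20° × sin 185.777° = -0.03310, so δ = -1.897°.
cos H₀ = −tan φ · tan δ = −tan(+12.4°) × tan(-1.897°) = 0.0073, so H₀ = 1.5635 rad = 89.58°.

H₀ = 89.6°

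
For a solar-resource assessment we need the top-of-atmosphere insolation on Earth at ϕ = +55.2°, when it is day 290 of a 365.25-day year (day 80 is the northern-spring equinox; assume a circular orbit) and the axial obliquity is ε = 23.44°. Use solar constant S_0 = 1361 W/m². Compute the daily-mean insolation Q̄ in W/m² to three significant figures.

Q̄ ≈ 151 W/m²

Solar longitude: L_s = 360° × (290 − 80)/365.25 = 206.982°.
sin δ = sin 23.44° × sin 206.982° = -0.18048, so δ = -10.398°.
cos h₀ = −tan(+55.2°) tan(-10.398°) = 0.2640, h₀ = 1.3036 rad.
Bracket: h₀ sin ϕ sin δ + cos ϕ cos δ sin h₀ = 1.3036×0.82115×-0.18048 + 0.57071×0.98358×0.96452 = -0.193195 + 0.541423 = 0.348228.
Q̄ = (S_0/π) × [bracket] = (1361/π) × 0.348228 = 150.9 W/m².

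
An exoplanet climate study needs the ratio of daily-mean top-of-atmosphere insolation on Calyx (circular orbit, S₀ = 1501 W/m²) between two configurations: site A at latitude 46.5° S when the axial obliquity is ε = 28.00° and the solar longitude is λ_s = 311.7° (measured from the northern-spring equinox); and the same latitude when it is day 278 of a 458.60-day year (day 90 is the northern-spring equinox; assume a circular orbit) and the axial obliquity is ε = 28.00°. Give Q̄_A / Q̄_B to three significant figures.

— Configuration A (φ=-46.5°):
Solar declination: sin δ = sin ε · sin λ_s = sin 28.00° × sin 311.7° = -0.35053, so δ = -20.519°.
cos H₀ = −tan(-46.5°) tan(-20.519°) = -0.3944, H₀ = 1.9762 rad.
Bracket: H₀ sin φ sin δ + cos φ cos δ sin H₀ = 1.9762×-0.72537×-0.35053 + 0.68835×0.93655×0.91894 = 0.502476 + 0.592417 = 1.094893.
Q̄ = (S₀/π) × [bracket] = (1501/π) × 1.094893 = 523.12 W/m².
— Configuration B (φ=-46.5°):
Solar longitude: λ_s = 360° × (278 − 90)/458.60 = 147.580°.
sin δ = sin 28.00° × sin 147.580° = 0.25170, so δ = +14.578°.
cos H₀ = −tan(-46.5°) tan(+14.578°) = 0.2741, H₀ = 1.2932 rad.
Bracket: H₀ sin φ sin δ + cos φ cos δ sin H₀ = 1.2932×-0.72537×0.25170 + 0.68835×0.96781×0.96171 = -0.236107 + 0.640684 = 0.404577.
Q̄ = (S₀/π) × [bracket] = (1501/π) × 0.404577 = 193.30 W/m².
Ratio Q̄_A / Q̄_B = 523.12 / 193.30 = 2.706.

Q̄_A / Q̄_B ≈ 2.71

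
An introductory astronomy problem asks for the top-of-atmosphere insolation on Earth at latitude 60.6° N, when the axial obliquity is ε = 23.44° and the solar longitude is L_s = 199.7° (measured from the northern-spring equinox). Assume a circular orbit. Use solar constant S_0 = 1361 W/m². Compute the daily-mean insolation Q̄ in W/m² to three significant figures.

Q̄ ≈ 137 W/m²

Solar declination: sin δ = sin ε · sin L_s = sin 23.44° × sin 199.7° = -0.13409, so δ = -7.706°.
cos h₀ = −tan(+60.6°) tan(-7.706°) = 0.2401, h₀ = 1.3283 rad.
Bracket: h₀ sin ϕ sin δ + cos ϕ cos δ sin h₀ = 1.3283×0.87121×-0.13409 + 0.49090×0.99097×0.97074 = -0.155173 + 0.472233 = 0.317060.
Q̄ = (S_0/π) × [bracket] = (1361/π) × 0.317060 = 137.4 W/m².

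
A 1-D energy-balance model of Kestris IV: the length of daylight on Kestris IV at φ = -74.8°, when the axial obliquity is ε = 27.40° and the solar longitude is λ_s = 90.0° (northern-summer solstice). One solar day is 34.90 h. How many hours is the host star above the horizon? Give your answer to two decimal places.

0.00 h

Solar declination: sin δ = sin ε · sin λ_s = sin 27.40° × sin 90.0° = 0.46020, so δ = +27.400°.
cos H₀ = −tan φ · tan δ = 1.9078 ≥ 1, so the host star never rises (polar night) and H₀ = 0.
Daylight = 2H₀/(2π) × 34.90 h = (0.0000/π) × 34.90 = 0.00 h.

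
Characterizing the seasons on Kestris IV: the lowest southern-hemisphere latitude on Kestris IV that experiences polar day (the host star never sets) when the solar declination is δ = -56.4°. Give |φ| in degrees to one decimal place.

|φ| = 33.6°

Polar day requires cos H₀ = −tan φ tan δ ≤ −1, i.e. tan φ tan δ ≥ 1.
The boundary is |tan φ| · |tan δ| = 1, so |φ| = 90° − |δ| = 90° − 56.4° = 33.6° in the southern hemisphere.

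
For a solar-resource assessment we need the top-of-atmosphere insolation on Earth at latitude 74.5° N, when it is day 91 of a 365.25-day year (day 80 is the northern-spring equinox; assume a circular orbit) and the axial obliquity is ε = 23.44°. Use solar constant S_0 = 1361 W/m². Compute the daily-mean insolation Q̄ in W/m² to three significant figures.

Q̄ ≈ 169 W/m²

Solar longitude: L_s = 360° × (91 − 80)/365.25 = 10.842°.
sin δ = sin 23.44° × sin 10.842° = 0.07482, so δ = +4.291°.
cos h₀ = −tan(+74.5°) tan(+4.291°) = -0.2706, h₀ = 1.8448 rad.
Bracket: h₀ sin ϕ sin δ + cos ϕ cos δ sin h₀ = 1.8448×0.96363×0.07482 + 0.26724×0.99720×0.96270 = 0.133008 + 0.256552 = 0.389560.
Q̄ = (S_0/π) × [bracket] = (1361/π) × 0.389560 = 168.8 W/m².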